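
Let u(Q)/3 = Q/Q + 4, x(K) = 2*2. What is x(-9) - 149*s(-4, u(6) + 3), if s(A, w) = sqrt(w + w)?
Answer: -890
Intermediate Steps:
x(K) = 4
u(Q) = 15 (u(Q) = 3*(Q/Q + 4) = 3*(1 + 4) = 3*5 = 15)
s(A, w) = sqrt(2)*sqrt(w) (s(A, w) = sqrt(2*w) = sqrt(2)*sqrt(w))
x(-9) - 149*s(-4, u(6) + 3) = 4 - 149*sqrt(2)*sqrt(15 + 3) = 4 - 149*sqrt(2)*sqrt(18) = 4 - 149*sqrt(2)*3*sqrt(2) = 4 - 149*6 = 4 - 894 = -890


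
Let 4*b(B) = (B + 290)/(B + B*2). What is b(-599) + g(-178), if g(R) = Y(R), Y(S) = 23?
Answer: 55211/2396 ≈ 23.043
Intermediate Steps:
g(R) = 23
b(B) = (290 + B)/(12*B) (b(B) = ((B + 290)/(B + B*2))/4 = ((290 + B)/(B + 2*B))/4 = ((290 + B)/((3*B)))/4 = ((290 + B)*(1/(3*B)))/4 = ((290 + B)/(3*B))/4 = (290 + B)/(12*B))
b(-599) + g(-178) = (1/12)*(290 - 599)/(-599) + 23 = (1/12)*(-1/599)*(-309) + 23 = 103/2396 + 23 = 55211/2396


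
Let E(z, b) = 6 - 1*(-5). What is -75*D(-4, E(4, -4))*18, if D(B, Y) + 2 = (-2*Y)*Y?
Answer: 329400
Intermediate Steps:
E(z, b) = 11 (E(z, b) = 6 + 5 = 11)
D(B, Y) = -2 - 2*Y² (D(B, Y) = -2 + (-2*Y)*Y = -2 - 2*Y²)
-75*D(-4, E(4, -4))*18 = -75*(-2 - 2*11²)*18 = -75*(-2 - 2*121)*18 = -75*(-2 - 242)*18 = -75*(-244)*18 = 18300*18 = 329400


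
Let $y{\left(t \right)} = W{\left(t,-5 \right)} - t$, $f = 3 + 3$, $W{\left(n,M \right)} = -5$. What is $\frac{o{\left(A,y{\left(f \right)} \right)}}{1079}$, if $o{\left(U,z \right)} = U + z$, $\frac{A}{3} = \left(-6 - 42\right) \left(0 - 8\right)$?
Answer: $\frac{1141}{1079} \approx 1.0575$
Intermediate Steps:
$A = 1152$ ($A = 3 \left(-6 - 42\right) \left(0 - 8\right) = 3 \left(\left(-48\right) \left(-8\right)\right) = 3 \cdot 384 = 1152$)
$f = 6$
$y{\left(t \right)} = -5 - t$
$\frac{o{\left(A,y{\left(f \right)} \right)}}{1079} = \frac{1152 - 11}{1079} = \left(1152 - 11\right) \frac{1}{1079} = 1141 \cdot \frac{1}{1079} = \frac{1141}{1079}$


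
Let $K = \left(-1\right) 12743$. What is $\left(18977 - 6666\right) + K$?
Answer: $-432$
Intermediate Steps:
$K = -12743$
$\left(18977 - 6666\right) + K = \left(18977 - 6666\right) - 12743 = 12311 - 12743 = -432$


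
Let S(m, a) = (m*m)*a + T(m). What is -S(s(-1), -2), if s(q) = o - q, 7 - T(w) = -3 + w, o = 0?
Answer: -7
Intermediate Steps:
T(w) = 10 - w (T(w) = 7 - (-3 + w) = 7 + (3 - w) = 10 - w)
s(q) = -q (s(q) = 0 - q = -q)
S(m, a) = 10 - m + a*m² (S(m, a) = (m*m)*a + (10 - m) = m²*a + (10 - m) = a*m² + (10 - m) = 10 - m + a*m²)
-S(s(-1), -2) = -(10 - (-1)*(-1) - 2*(-1*(-1))²) = -(10 - 1*1 - 2*1²) = -(10 - 1 - 2*1) = -(10 - 1 - 2) = -1*7 = -7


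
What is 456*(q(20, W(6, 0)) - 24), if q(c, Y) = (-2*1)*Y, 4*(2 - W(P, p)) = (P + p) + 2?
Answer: -10944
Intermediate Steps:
W(P, p) = 3/2 - P/4 - p/4 (W(P, p) = 2 - ((P + p) + 2)/4 = 2 - (2 + P + p)/4 = 2 + (-1/2 - P/4 - p/4) = 3/2 - P/4 - p/4)
q(c, Y) = -2*Y
456*(q(20, W(6, 0)) - 24) = 456*(-2*(3/2 - 1/4*6 - 1/4*0) - 24) = 456*(-2*(3/2 - 3/2 + 0) - 24) = 456*(-2*0 - 24) = 456*(0 - 24) = 456*(-24) = -10944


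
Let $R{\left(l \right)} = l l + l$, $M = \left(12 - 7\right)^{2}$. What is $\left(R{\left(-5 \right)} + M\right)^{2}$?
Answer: $2025$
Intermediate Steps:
$M = 25$ ($M = 5^{2} = 25$)
$R{\left(l \right)} = l + l^{2}$ ($R{\left(l \right)} = l^{2} + l = l + l^{2}$)
$\left(R{\left(-5 \right)} + M\right)^{2} = \left(- 5 \left(1 - 5\right) + 25\right)^{2} = \left(\left(-5\right) \left(-4\right) + 25\right)^{2} = \left(20 + 25\right)^{2} = 45^{2} = 2025$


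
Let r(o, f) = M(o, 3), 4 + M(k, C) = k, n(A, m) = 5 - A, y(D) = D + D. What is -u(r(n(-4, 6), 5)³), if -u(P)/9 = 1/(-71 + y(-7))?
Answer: -9/85 ≈ -0.10588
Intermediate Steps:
y(D) = 2*D
M(k, C) = -4 + k
r(o, f) = -4 + o
u(P) = 9/85 (u(P) = -9/(-71 + 2*(-7)) = -9/(-71 - 14) = -9/(-85) = -9*(-1/85) = 9/85)
-u(r(n(-4, 6), 5)³) = -1*9/85 = -9/85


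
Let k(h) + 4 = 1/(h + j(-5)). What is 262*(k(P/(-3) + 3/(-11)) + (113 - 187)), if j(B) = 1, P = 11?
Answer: -1990938/97 ≈ -20525.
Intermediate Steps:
k(h) = -4 + 1/(1 + h) (k(h) = -4 + 1/(h + 1) = -4 + 1/(1 + h))
262*(k(P/(-3) + 3/(-11)) + (113 - 187)) = 262*((-3 - 4*(11/(-3) + 3/(-11)))/(1 + (11/(-3) + 3/(-11))) + (113 - 187)) = 262*((-3 - 4*(11*(-1/3) + 3*(-1/11)))/(1 + (11*(-1/3) + 3*(-1/11))) - 74) = 262*((-3 - 4*(-11/3 - 3/11))/(1 + (-11/3 - 3/11)) - 74) = 262*((-3 - 4*(-130/33))/(1 - 130/33) - 74) = 262*((-3 + 520/33)/(-97/33) - 74) = 262*(-33/97*421/33 - 74) = 262*(-421/97 - 74) = 262*(-7599/97) = -1990938/97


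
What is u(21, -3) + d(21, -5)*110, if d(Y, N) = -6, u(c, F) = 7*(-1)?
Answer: -667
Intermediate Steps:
u(c, F) = -7
u(21, -3) + d(21, -5)*110 = -7 - 6*110 = -7 - 660 = -667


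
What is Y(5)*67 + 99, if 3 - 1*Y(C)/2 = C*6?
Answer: -3519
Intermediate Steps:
Y(C) = 6 - 12*C (Y(C) = 6 - 2*C*6 = 6 - 12*C)
Y(5)*67 + 99 = (6 - 12*5)*67 + 99 = (6 - 60)*67 + 99 = -54*67 + 99 = -3618 + 99 = -3519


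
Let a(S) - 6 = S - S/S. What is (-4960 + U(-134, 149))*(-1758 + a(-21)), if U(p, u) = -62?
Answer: 8909028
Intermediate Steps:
a(S) = 5 + S (a(S) = 6 + (S - S/S) = 6 + (S - 1*1) = 6 + (S - 1) = 6 + (-1 + S) = 5 + S)
(-4960 + U(-134, 149))*(-1758 + a(-21)) = (-4960 - 62)*(-1758 + (5 - 21)) = -5022*(-1758 - 16) = -5022*(-1774) = 8909028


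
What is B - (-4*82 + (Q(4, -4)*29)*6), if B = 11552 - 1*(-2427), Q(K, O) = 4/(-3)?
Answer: 14539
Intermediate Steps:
Q(K, O) = -4/3 (Q(K, O) = 4*(-⅓) = -4/3)
B = 13979 (B = 11552 + 2427 = 13979)
B - (-4*82 + (Q(4, -4)*29)*6) = 13979 - (-4*82 - 4/3*29*6) = 13979 - (-328 - 116/3*6) = 13979 - (-328 - 232) = 13979 - 1*(-560) = 13979 + 560 = 14539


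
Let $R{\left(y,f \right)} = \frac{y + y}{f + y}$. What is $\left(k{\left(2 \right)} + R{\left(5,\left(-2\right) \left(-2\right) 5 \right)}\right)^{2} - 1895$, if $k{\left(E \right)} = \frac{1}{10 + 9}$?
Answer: $- \frac{17100526}{9025} \approx -1894.8$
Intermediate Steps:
$k{\left(E \right)} = \frac{1}{19}$
$R{\left(y,f \right)} = \frac{2 y}{f + y}$
$\left(k{\left(2 \right)} + R{\left(5,\left(-2\right) \left(-2\right) 5 \right)}\right)^{2} - 1895 = \left(\frac{1}{19} + 2 \cdot 5 \frac{1}{\left(-2\right) \left(-2\right) 5 + 5}\right)^{2} - 1895 = \left(\frac{1}{19} + 2 \cdot 5 \frac{1}{4 \cdot 5 + 5}\right)^{2} - 1895 = \left(\frac{1}{19} + 2 \cdot 5 \frac{1}{20 + 5}\right)^{2} - 1895 = \left(\frac{1}{19} + 2 \cdot 5 \cdot \frac{1}{25}\right)^{2} - 1895 = \left(\frac{1}{19} + \frac{2}{5}\right)^{2} - 1895 = \left(\frac{43}{95}\right)^{2} - 1895 = \frac{1849}{9025} - 1895 = - \frac{17100526}{9025}$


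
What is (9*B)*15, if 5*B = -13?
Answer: -351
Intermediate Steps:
B = -13/5 (B = (1/5)*(-13) = -13/5 ≈ -2.6000)
(9*B)*15 = (9*(-13/5))*15 = -117/5*15 = -351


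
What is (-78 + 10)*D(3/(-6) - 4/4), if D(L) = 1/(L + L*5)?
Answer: 68/9 ≈ 7.5556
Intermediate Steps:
D(L) = 1/(6*L) (D(L) = 1/(L + 5*L) = 1/(6*L))
(-78 + 10)*D(3/(-6) - 4/4) = (-78 + 10)*(1/(6*(3/(-6) - 4/4))) = -34/(3*(3*(-⅙) - 4*¼)) = -34/(3*(-½ - 1)) = -34/(3*(-3/2)) = -34*(-2)/(3*3) = -68*(-⅑) = 68/9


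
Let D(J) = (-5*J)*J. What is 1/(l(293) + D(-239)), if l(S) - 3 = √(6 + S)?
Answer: -285602/81568502105 - √299/81568502105 ≈ -3.5016e-6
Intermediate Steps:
D(J) = -5*J²
l(S) = 3 + √(6 + S)
1/(l(293) + D(-239)) = 1/((3 + √(6 + 293)) - 5*(-239)²) = 1/((3 + √299) - 5*57121) = 1/((3 + √299) - 285605) = 1/(-285602 + √299)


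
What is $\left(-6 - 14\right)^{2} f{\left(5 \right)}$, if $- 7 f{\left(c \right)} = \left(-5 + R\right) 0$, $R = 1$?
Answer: $0$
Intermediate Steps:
$f{\left(c \right)} = 0$ ($f{\left(c \right)} = - \frac{\left(-5 + 1\right) 0}{7} = - \frac{\left(-4\right) 0}{7} = \left(- \frac{1}{7}\right) 0 = 0$)
$\left(-6 - 14\right)^{2} f{\left(5 \right)} = \left(-6 - 14\right)^{2} \cdot 0 = \left(-20\right)^{2} \cdot 0 = 400 \cdot 0 = 0$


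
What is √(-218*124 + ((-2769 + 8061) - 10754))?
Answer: I*√32494 ≈ 180.26*I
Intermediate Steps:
√(-218*124 + ((-2769 + 8061) - 10754)) = √(-27032 + (5292 - 10754)) = √(-27032 - 5462) = √(-32494) = I*√32494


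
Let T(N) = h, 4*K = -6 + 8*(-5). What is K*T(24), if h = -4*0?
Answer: 0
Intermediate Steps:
K = -23/2 (K = (-6 + 8*(-5))/4 = (-6 - 40)/4 = (1/4)*(-46) = -23/2 ≈ -11.500)
h = 0
T(N) = 0
K*T(24) = -23/2*0 = 0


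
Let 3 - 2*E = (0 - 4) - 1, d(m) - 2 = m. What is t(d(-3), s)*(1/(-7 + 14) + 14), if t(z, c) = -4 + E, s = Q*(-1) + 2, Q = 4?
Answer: 0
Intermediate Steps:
d(m) = 2 + m
s = -2 (s = 4*(-1) + 2 = -4 + 2 = -2)
E = 4 (E = 3/2 - ((0 - 4) - 1)/2 = 3/2 - (-4 - 1)/2 = 3/2 - 1/2*(-5) = 3/2 + 5/2 = 4)
t(z, c) = 0 (t(z, c) = -4 + 4 = 0)
t(d(-3), s)*(1/(-7 + 14) + 14) = 0*(1/(-7 + 14) + 14) = 0*(1/7 + 14) = 0*(99/7) = 0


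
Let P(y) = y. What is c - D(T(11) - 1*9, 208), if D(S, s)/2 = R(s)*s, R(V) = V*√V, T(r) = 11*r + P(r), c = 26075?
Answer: 26075 - 346112*√13 ≈ -1.2219e+6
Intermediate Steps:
T(r) = 12*r (T(r) = 11*r + r = 12*r)
R(V) = V^(3/2)
D(S, s) = 2*s^(5/2) (D(S, s) = 2*(s^(3/2)*s) = 2*s^(5/2))
c - D(T(11) - 1*9, 208) = 26075 - 2*208^(5/2) = 26075 - 2*173056*√13 = 26075 - 346112*√13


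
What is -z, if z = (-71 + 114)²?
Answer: -1849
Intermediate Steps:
z = 1849 (z = 43² = 1849)
-z = -1*1849 = -1849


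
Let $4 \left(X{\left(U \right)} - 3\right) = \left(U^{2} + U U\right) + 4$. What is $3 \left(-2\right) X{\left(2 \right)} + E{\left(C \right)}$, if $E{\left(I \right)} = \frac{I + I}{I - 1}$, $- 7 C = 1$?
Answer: $- \frac{143}{4} \approx -35.75$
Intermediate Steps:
$C = - \frac{1}{7}$ ($C = \left(- \frac{1}{7}\right) 1 = - \frac{1}{7} \approx -0.14286$)
$E{\left(I \right)} = \frac{2 I}{-1 + I}$
$X{\left(U \right)} = 4 + \frac{U^{2}}{2}$ ($X{\left(U \right)} = 3 + \frac{\left(U^{2} + U U\right) + 4}{4} = 3 + \frac{\left(U^{2} + U^{2}\right) + 4}{4} = 3 + \frac{2 U^{2} + 4}{4} = 3 + \frac{4 + 2 U^{2}}{4} = 3 + \left(1 + \frac{U^{2}}{2}\right) = 4 + \frac{U^{2}}{2}$)
$3 \left(-2\right) X{\left(2 \right)} + E{\left(C \right)} = 3 \left(-2\right) \left(4 + \frac{2^{2}}{2}\right) + 2 \left(- \frac{1}{7}\right) \frac{1}{-1 - \frac{1}{7}} = - 6 \left(4 + \frac{1}{2} \cdot 4\right) + 2 \left(- \frac{1}{7}\right) \frac{1}{- \frac{8}{7}} = - 6 \left(4 + 2\right) + 2 \left(- \frac{1}{7}\right) \left(- \frac{7}{8}\right) = \left(-6\right) 6 + \frac{1}{4} = -36 + \frac{1}{4} = - \frac{143}{4}$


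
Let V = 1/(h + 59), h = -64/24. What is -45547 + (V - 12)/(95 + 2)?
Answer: -746653996/16393 ≈ -45547.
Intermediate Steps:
h = -8/3 (h = -64*1/24 = -8/3 ≈ -2.6667)
V = 3/169 (V = 1/(-8/3 + 59) = 1/(169/3) = 3/169 ≈ 0.017751)
-45547 + (V - 12)/(95 + 2) = -45547 + (3/169 - 12)/(95 + 2) = -45547 - 2025/169/97 = -45547 - 2025/169*1/97 = -45547 - 2025/16393 = -746653996/16393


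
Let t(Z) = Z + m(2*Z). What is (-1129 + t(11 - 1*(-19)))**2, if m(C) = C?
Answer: 1079521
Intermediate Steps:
t(Z) = 3*Z (t(Z) = Z + 2*Z = 3*Z)
(-1129 + t(11 - 1*(-19)))**2 = (-1129 + 3*(11 - 1*(-19)))**2 = (-1129 + 3*(11 + 19))**2 = (-1129 + 3*30)**2 = (-1129 + 90)**2 = (-1039)**2 = 1079521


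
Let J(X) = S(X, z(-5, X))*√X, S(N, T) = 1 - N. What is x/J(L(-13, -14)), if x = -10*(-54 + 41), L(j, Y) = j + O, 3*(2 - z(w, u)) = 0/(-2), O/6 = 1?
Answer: -65*I*√7/28 ≈ -6.1419*I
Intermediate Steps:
O = 6 (O = 6*1 = 6)
z(w, u) = 2 (z(w, u) = 2 - 0/(-2) = 2 - 0*(-1)/2 = 2 - ⅓*0 = 2 + 0 = 2)
L(j, Y) = 6 + j (L(j, Y) = j + 6 = 6 + j)
J(X) = √X*(1 - X) (J(X) = (1 - X)*√X = √X*(1 - X))
x = 130 (x = -10*(-13) = 130)
x/J(L(-13, -14)) = 130/((√(6 - 13)*(1 - (6 - 13)))) = 130/((√(-7)*(1 - 1*(-7)))) = 130/(((I*√7)*(1 + 7))) = 130/(((I*√7)*8)) = 130/((8*I*√7)) = 130*(-I*√7/56) = -65*I*√7/28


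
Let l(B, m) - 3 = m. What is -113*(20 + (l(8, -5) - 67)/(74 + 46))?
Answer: -87801/40 ≈ -2195.0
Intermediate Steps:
l(B, m) = 3 + m
-113*(20 + (l(8, -5) - 67)/(74 + 46)) = -113*(20 + ((3 - 5) - 67)/(74 + 46)) = -113*(20 + (-2 - 67)/120) = -113*(20 - 69*1/120) = -113*(20 - 23/40) = -113*777/40 = -87801/40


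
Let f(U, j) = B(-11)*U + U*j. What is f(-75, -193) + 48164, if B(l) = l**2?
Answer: 53564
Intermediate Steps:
f(U, j) = 121*U + U*j (f(U, j) = (-11)**2*U + U*j = 121*U + U*j)
f(-75, -193) + 48164 = -75*(121 - 193) + 48164 = -75*(-72) + 48164 = 5400 + 48164 = 53564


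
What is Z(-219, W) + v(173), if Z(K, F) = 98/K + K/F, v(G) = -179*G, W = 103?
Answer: -698580674/22557 ≈ -30970.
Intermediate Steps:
Z(-219, W) + v(173) = (98/(-219) - 219/103) - 179*173 = (98*(-1/219) - 219*1/103) - 30967 = (-98/219 - 219/103) - 30967 = -58055/22557 - 30967 = -698580674/22557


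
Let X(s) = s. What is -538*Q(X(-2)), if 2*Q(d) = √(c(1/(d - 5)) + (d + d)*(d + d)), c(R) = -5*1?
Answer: -269*√11 ≈ -892.17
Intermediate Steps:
c(R) = -5
Q(d) = √(-5 + 4*d²)/2 (Q(d) = √(-5 + (d + d)*(d + d))/2 = √(-5 + (2*d)*(2*d))/2 = √(-5 + 4*d²)/2)
-538*Q(X(-2)) = -269*√(-5 + 4*(-2)²) = -269*√(-5 + 4*4) = -269*√(-5 + 16) = -269*√11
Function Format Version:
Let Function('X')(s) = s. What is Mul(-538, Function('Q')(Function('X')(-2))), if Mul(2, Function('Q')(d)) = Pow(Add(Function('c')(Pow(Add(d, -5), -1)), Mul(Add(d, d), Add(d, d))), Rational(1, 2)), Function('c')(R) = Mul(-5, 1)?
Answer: Mul(-269, Pow(11, Rational(1, 2))) ≈ -892.17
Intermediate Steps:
Function('c')(R) = -5
Function('Q')(d) = Mul(Rational(1, 2), Pow(Add(-5, Mul(4, Pow(d, 2))), Rational(1, 2))) (Function('Q')(d) = Mul(Rational(1, 2), Pow(Add(-5, Mul(Add(d, d), Add(d, d))), Rational(1, 2))) = Mul(Rational(1, 2), Pow(Add(-5, Mul(Mul(2, d), Mul(2, d))), Rational(1, 2))) = Mul(Rational(1, 2), Pow(Add(-5, Mul(4, Pow(d, 2))), Rational(1, 2))))
Mul(-538, Function('Q')(Function('X')(-2))) = Mul(-538, Mul(Rational(1, 2), Pow(Add(-5, Mul(4, Pow(-2, 2))), Rational(1, 2)))) = Mul(-538, Mul(Rational(1, 2), Pow(Add(-5, Mul(4, 4)), Rational(1, 2)))) = Mul(-538, Mul(Rational(1, 2), Pow(Add(-5, 16), Rational(1, 2)))) = Mul(-538, Mul(Rational(1, 2), Pow(11, Rational(1, 2)))) = Mul(-269, Pow(11, Rational(1, 2)))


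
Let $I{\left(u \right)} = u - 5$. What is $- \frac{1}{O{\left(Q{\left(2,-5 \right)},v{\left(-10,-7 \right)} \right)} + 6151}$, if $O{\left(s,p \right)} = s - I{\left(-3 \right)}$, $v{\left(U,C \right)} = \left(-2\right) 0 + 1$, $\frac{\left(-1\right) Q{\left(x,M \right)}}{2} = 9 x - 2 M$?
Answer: $- \frac{1}{6103} \approx -0.00016385$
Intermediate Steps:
$Q{\left(x,M \right)} = - 18 x + 4 M$ ($Q{\left(x,M \right)} = - 2 \left(9 x - 2 M\right) = - 2 \left(- 2 M + 9 x\right) = - 18 x + 4 M$)
$I{\left(u \right)} = -5 + u$
$v{\left(U,C \right)} = 1$ ($v{\left(U,C \right)} = 0 + 1 = 1$)
$O{\left(s,p \right)} = 8 + s$ ($O{\left(s,p \right)} = s - \left(-5 - 3\right) = s - -8 = s + 8 = 8 + s$)
$- \frac{1}{O{\left(Q{\left(2,-5 \right)},v{\left(-10,-7 \right)} \right)} + 6151} = - \frac{1}{\left(8 + \left(\left(-18\right) 2 + 4 \left(-5\right)\right)\right) + 6151} = - \frac{1}{\left(8 - 56\right) + 6151} = - \frac{1}{-48 + 6151} = - \frac{1}{6103}$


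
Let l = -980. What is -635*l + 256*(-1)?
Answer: 622044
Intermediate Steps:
-635*l + 256*(-1) = -635*(-980) + 256*(-1) = 622300 - 256 = 622044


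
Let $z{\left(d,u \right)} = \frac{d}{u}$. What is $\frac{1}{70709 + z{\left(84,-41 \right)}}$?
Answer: $\frac{41}{2898985} \approx 1.4143 \cdot 10^{-5}$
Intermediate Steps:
$\frac{1}{70709 + z{\left(84,-41 \right)}} = \frac{1}{70709 + \frac{84}{-41}} = \frac{1}{70709 + 84 \left(- \frac{1}{41}\right)} = \frac{1}{70709 - \frac{84}{41}} = \frac{1}{\frac{2898985}{41}} = \frac{41}{2898985}$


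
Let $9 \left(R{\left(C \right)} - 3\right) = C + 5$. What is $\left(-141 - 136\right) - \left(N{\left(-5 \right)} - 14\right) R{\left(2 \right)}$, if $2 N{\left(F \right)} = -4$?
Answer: $- \frac{1949}{9} \approx -216.56$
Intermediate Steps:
$N{\left(F \right)} = -2$ ($N{\left(F \right)} = \frac{1}{2} \left(-4\right) = -2$)
$R{\left(C \right)} = \frac{32}{9} + \frac{C}{9}$ ($R{\left(C \right)} = 3 + \frac{C + 5}{9} = 3 + \frac{5 + C}{9} = 3 + \left(\frac{5}{9} + \frac{C}{9}\right) = \frac{32}{9} + \frac{C}{9}$)
$\left(-141 - 136\right) - \left(N{\left(-5 \right)} - 14\right) R{\left(2 \right)} = \left(-141 - 136\right) - \left(-2 - 14\right) \left(\frac{32}{9} + \frac{1}{9} \cdot 2\right) = -277 - - 16 \left(\frac{32}{9} + \frac{2}{9}\right) = -277 - \left(-16\right) \frac{34}{9} = -277 - - \frac{544}{9} = -277 + \frac{544}{9} = - \frac{1949}{9}$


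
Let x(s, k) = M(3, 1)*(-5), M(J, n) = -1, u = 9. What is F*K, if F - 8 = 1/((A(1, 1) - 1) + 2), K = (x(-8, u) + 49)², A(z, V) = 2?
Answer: 24300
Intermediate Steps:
x(s, k) = 5 (x(s, k) = -1*(-5) = 5)
K = 2916 (K = (5 + 49)² = 54² = 2916)
F = 25/3 (F = 8 + 1/((2 - 1) + 2) = 8 + 1/(1 + 2) = 8 + 1/3 = 8 + ⅓ = 25/3 ≈ 8.3333)
F*K = (25/3)*2916 = 24300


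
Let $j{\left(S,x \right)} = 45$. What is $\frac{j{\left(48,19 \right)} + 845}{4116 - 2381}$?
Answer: $\frac{178}{347} \approx 0.51297$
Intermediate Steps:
$\frac{j{\left(48,19 \right)} + 845}{4116 - 2381} = \frac{45 + 845}{4116 - 2381} = \frac{890}{4116 - 2381} = \frac{890}{1735} = 890 \cdot \frac{1}{1735} = \frac{178}{347}$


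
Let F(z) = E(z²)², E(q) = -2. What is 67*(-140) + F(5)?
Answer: -9376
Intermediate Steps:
F(z) = 4 (F(z) = (-2)² = 4)
67*(-140) + F(5) = 67*(-140) + 4 = -9380 + 4 = -9376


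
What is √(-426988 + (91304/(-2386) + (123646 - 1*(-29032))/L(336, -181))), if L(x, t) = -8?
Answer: I*√2539708232803/2386 ≈ 667.92*I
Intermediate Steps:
√(-426988 + (91304/(-2386) + (123646 - 1*(-29032))/L(336, -181))) = √(-426988 + (91304/(-2386) + (123646 - 1*(-29032))/(-8))) = √(-426988 + (91304*(-1/2386) + (123646 + 29032)*(-⅛))) = √(-426988 + (-45652/1193 + 152678*(-⅛))) = √(-426988 + (-45652/1193 - 76339/4)) = √(-426988 - 91255035/4772) = √(-2128841771/4772) = I*√2539708232803/2386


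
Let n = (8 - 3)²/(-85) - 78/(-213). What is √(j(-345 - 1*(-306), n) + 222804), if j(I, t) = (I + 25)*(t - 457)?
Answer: 2*√83477808593/1207 ≈ 478.75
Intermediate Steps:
n = 87/1207 (n = 5²*(-1/85) - 78*(-1/213) = 25*(-1/85) + 26/71 = -5/17 + 26/71 = 87/1207 ≈ 0.072080)
j(I, t) = (-457 + t)*(25 + I) (j(I, t) = (25 + I)*(-457 + t) = (-457 + t)*(25 + I))
√(j(-345 - 1*(-306), n) + 222804) = √((-11425 - 457*(-345 - 1*(-306)) + 25*(87/1207) + (-345 - 1*(-306))*(87/1207)) + 222804) = √((-11425 - 457*(-345 + 306) + 2175/1207 + (-345 + 306)*(87/1207)) + 222804) = √((-11425 - 457*(-39) + 2175/1207 - 39*87/1207) + 222804) = √((-11425 + 17823 + 2175/1207 - 3393/1207) + 222804) = √(7721168/1207 + 222804) = √(276645596/1207) = 2*√83477808593/1207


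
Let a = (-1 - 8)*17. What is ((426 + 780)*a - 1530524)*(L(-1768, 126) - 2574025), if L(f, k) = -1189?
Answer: 4416600168988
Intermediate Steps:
a = -153 (a = -9*17 = -153)
((426 + 780)*a - 1530524)*(L(-1768, 126) - 2574025) = ((426 + 780)*(-153) - 1530524)*(-1189 - 2574025) = (1206*(-153) - 1530524)*(-2575214) = (-184518 - 1530524)*(-2575214) = -1715042*(-2575214) = 4416600168988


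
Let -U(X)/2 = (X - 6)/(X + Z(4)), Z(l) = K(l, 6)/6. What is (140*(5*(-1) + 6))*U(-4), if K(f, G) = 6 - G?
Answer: -700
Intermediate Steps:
Z(l) = 0 (Z(l) = (6 - 1*6)/6 = (6 - 6)*(⅙) = 0*(⅙) = 0)
U(X) = -2*(-6 + X)/X (U(X) = -2*(X - 6)/(X + 0) = -2*(-6 + X)/X)
(140*(5*(-1) + 6))*U(-4) = (140*(5*(-1) + 6))*(-2 + 12/(-4)) = (140*(-5 + 6))*(-2 + 12*(-¼)) = (140*1)*(-2 - 3) = 140*(-5) = -700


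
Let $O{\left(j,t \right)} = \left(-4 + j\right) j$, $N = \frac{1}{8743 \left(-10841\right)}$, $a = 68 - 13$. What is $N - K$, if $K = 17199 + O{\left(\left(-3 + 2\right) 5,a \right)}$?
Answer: $- \frac{1634435689573}{94782863} \approx -17244.0$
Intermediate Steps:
$a = 55$
$N = - \frac{1}{94782863}$ ($N = \frac{1}{8743} \left(- \frac{1}{10841}\right) = - \frac{1}{94782863} \approx -1.055 \cdot 10^{-8}$)
$O{\left(j,t \right)} = j \left(-4 + j\right)$
$K = 17244$ ($K = 17199 + \left(-3 + 2\right) 5 \left(-4 + \left(-3 + 2\right) 5\right) = 17199 + \left(-1\right) 5 \left(-4 - 5\right) = 17199 - 5 \left(-4 - 5\right) = 17199 - -45 = 17199 + 45 = 17244$)
$N - K = - \frac{1}{94782863} - 17244 = - \frac{1634435689573}{94782863}$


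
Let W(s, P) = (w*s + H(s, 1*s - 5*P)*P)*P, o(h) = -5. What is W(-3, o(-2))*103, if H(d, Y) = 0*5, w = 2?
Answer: 3090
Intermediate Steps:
H(d, Y) = 0
W(s, P) = 2*P*s (W(s, P) = (2*s + 0*P)*P = (2*s + 0)*P = (2*s)*P = 2*P*s)
W(-3, o(-2))*103 = (2*(-5)*(-3))*103 = 30*103 = 3090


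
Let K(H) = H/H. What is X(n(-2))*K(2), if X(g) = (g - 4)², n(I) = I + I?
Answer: 64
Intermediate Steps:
n(I) = 2*I
K(H) = 1
X(g) = (-4 + g)²
X(n(-2))*K(2) = (-4 + 2*(-2))²*1 = (-4 - 4)²*1 = (-8)²*1 = 64*1 = 64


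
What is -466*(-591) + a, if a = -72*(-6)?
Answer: 275838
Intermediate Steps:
a = 432
-466*(-591) + a = -466*(-591) + 432 = 275406 + 432 = 275838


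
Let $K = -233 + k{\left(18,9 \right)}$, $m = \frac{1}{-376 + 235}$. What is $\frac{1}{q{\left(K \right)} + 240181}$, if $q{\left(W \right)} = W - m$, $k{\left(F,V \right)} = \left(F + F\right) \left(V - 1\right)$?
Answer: $\frac{141}{33873277} \approx 4.1626 \cdot 10^{-6}$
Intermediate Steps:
$k{\left(F,V \right)} = 2 F \left(-1 + V\right)$
$m = - \frac{1}{141}$ ($m = \frac{1}{-141} = - \frac{1}{141} \approx -0.0070922$)
$K = 55$ ($K = -233 + 2 \cdot 18 \left(-1 + 9\right) = -233 + 2 \cdot 18 \cdot 8 = -233 + 288 = 55$)
$q{\left(W \right)} = \frac{1}{141} + W$ ($q{\left(W \right)} = W - - \frac{1}{141} = W + \frac{1}{141} = \frac{1}{141} + W$)
$\frac{1}{q{\left(K \right)} + 240181} = \frac{1}{\left(\frac{1}{141} + 55\right) + 240181} = \frac{1}{\frac{7756}{141} + 240181} = \frac{1}{\frac{33873277}{141}} = \frac{141}{33873277}$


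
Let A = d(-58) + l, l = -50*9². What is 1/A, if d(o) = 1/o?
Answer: -58/234901 ≈ -0.00024691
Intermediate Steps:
l = -4050 (l = -50*81 = -4050)
A = -234901/58 (A = 1/(-58) - 4050 = -1/58 - 4050 = -234901/58 ≈ -4050.0)
1/A = 1/(-234901/58) = -58/234901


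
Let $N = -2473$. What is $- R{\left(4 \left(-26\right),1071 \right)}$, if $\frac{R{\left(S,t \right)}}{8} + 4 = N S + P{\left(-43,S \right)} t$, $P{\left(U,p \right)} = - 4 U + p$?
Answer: $-2640128$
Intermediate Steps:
$P{\left(U,p \right)} = p - 4 U$
$R{\left(S,t \right)} = -32 - 19784 S + 8 t \left(172 + S\right)$ ($R{\left(S,t \right)} = -32 + 8 \left(- 2473 S + \left(S - -172\right) t\right) = -32 + 8 \left(- 2473 S + \left(S + 172\right) t\right) = -32 + 8 \left(- 2473 S + \left(172 + S\right) t\right) = -32 + 8 \left(- 2473 S + t \left(172 + S\right)\right) = -32 - \left(19784 S - 8 t \left(172 + S\right)\right) = -32 - 19784 S + 8 t \left(172 + S\right)$)
$- R{\left(4 \left(-26\right),1071 \right)} = - (-32 - 19784 \cdot 4 \left(-26\right) + 8 \cdot 1071 \left(172 + 4 \left(-26\right)\right)) = - (-32 - -2057536 + 8 \cdot 1071 \left(172 - 104\right)) = - (-32 + 2057536 + 8 \cdot 1071 \cdot 68) = - (-32 + 2057536 + 582624) = \left(-1\right) 2640128 = -2640128$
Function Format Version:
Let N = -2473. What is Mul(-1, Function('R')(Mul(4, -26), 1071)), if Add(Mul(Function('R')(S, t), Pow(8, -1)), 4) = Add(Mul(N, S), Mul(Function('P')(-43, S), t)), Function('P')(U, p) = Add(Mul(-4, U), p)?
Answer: -2640128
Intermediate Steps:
Function('P')(U, p) = Add(p, Mul(-4, U))
Function('R')(S, t) = Add(-32, Mul(-19784, S), Mul(8, t, Add(172, S))) (Function('R')(S, t) = Add(-32, Mul(8, Add(Mul(-2473, S), Mul(Add(S, Mul(-4, -43)), t)))) = Add(-32, Mul(8, Add(Mul(-2473, S), Mul(Add(S, 172), t)))) = Add(-32, Mul(8, Add(Mul(-2473, S), Mul(Add(172, S), t)))) = Add(-32, Mul(8, Add(Mul(-2473, S), Mul(t, Add(172, S))))) = Add(-32, Add(Mul(-19784, S), Mul(8, t, Add(172, S)))) = Add(-32, Mul(-19784, S), Mul(8, t, Add(172, S))))
Mul(-1, Function('R')(Mul(4, -26), 1071)) = Mul(-1, Add(-32, Mul(-19784, Mul(4, -26)), Mul(8, 1071, Add(172, Mul(4, -26))))) = Mul(-1, Add(-32, Mul(-19784, -104), Mul(8, 1071, Add(172, -104)))) = Mul(-1, Add(-32, 2057536, Mul(8, 1071, 68))) = Mul(-1, Add(-32, 2057536, 582624)) = Mul(-1, 2640128) = -2640128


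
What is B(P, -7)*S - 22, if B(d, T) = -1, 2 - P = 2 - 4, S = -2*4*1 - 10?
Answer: -4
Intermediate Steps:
S = -18 (S = -8*1 - 10 = -8 - 10 = -18)
P = 4 (P = 2 - (2 - 4) = 2 - 1*(-2) = 2 + 2 = 4)
B(P, -7)*S - 22 = -1*(-18) - 22 = 18 - 22 = -4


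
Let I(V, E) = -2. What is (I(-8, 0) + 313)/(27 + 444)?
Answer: 311/471 ≈ 0.66030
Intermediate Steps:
(I(-8, 0) + 313)/(27 + 444) = (-2 + 313)/(27 + 444) = 311/471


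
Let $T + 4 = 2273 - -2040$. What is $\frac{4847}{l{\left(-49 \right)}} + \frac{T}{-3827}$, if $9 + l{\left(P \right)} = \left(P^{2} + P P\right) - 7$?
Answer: $- \frac{2073405}{18316022} \approx -0.1132$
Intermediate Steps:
$T = 4309$ ($T = -4 + \left(2273 - -2040\right) = -4 + \left(2273 + 2040\right) = -4 + 4313 = 4309$)
$l{\left(P \right)} = -16 + 2 P^{2}$ ($l{\left(P \right)} = -9 - \left(7 - P^{2} - P P\right) = -9 + \left(\left(P^{2} + P^{2}\right) - 7\right) = -9 + \left(2 P^{2} - 7\right) = -9 + \left(-7 + 2 P^{2}\right) = -16 + 2 P^{2}$)
$\frac{4847}{l{\left(-49 \right)}} + \frac{T}{-3827} = \frac{4847}{-16 + 2 \left(-49\right)^{2}} + \frac{4309}{-3827} = \frac{4847}{-16 + 2 \cdot 2401} + 4309 \left(- \frac{1}{3827}\right) = \frac{4847}{-16 + 4802} - \frac{4309}{3827} = \frac{4847}{4786} - \frac{4309}{3827} = - \frac{2073405}{18316022}$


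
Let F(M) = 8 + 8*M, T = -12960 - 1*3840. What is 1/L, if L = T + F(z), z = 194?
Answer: -1/15240 ≈ -6.5617e-5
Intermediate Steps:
T = -16800 (T = -12960 - 3840 = -16800)
L = -15240 (L = -16800 + (8 + 8*194) = -16800 + (8 + 1552) = -16800 + 1560 = -15240)
1/L = 1/(-15240) = -1/15240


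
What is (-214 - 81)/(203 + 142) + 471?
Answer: 32440/69 ≈ 470.15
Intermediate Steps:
(-214 - 81)/(203 + 142) + 471 = -295/345 + 471 = -295*1/345 + 471 = -59/69 + 471 = 32440/69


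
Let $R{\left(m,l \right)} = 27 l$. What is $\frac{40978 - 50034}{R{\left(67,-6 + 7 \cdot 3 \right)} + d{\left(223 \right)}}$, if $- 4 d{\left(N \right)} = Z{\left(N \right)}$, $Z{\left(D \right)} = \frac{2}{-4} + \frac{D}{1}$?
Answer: $- \frac{72448}{2795} \approx -25.921$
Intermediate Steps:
$Z{\left(D \right)} = - \frac{1}{2} + D$ ($Z{\left(D \right)} = 2 \left(- \frac{1}{4}\right) + D 1 = - \frac{1}{2} + D$)
$d{\left(N \right)} = \frac{1}{8} - \frac{N}{4}$ ($d{\left(N \right)} = - \frac{- \frac{1}{2} + N}{4} = \frac{1}{8} - \frac{N}{4}$)
$\frac{40978 - 50034}{R{\left(67,-6 + 7 \cdot 3 \right)} + d{\left(223 \right)}} = \frac{40978 - 50034}{27 \left(-6 + 7 \cdot 3\right) + \left(\frac{1}{8} - \frac{223}{4}\right)} = - \frac{9056}{27 \left(-6 + 21\right) + \left(\frac{1}{8} - \frac{223}{4}\right)} = - \frac{9056}{27 \cdot 15 - \frac{445}{8}} = - \frac{9056}{405 - \frac{445}{8}} = - \frac{9056}{\frac{2795}{8}} = \left(-9056\right) \frac{8}{2795} = - \frac{72448}{2795}$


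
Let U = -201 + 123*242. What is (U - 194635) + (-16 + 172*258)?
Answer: -120710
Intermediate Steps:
U = 29565 (U = -201 + 29766 = 29565)
(U - 194635) + (-16 + 172*258) = (29565 - 194635) + (-16 + 172*258) = -165070 + (-16 + 44376) = -165070 + 44360 = -120710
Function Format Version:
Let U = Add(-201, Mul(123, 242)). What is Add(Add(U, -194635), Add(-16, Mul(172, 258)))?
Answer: -120710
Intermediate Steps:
U = 29565 (U = Add(-201, 29766) = 29565)
Add(Add(U, -194635), Add(-16, Mul(172, 258))) = Add(Add(29565, -194635), Add(-16, Mul(172, 258))) = Add(-165070, Add(-16, 44376)) = Add(-165070, 44360) = -120710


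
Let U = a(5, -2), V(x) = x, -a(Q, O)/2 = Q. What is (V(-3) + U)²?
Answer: 169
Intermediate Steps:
a(Q, O) = -2*Q
U = -10 (U = -2*5 = -10)
(V(-3) + U)² = (-3 - 10)² = (-13)² = 169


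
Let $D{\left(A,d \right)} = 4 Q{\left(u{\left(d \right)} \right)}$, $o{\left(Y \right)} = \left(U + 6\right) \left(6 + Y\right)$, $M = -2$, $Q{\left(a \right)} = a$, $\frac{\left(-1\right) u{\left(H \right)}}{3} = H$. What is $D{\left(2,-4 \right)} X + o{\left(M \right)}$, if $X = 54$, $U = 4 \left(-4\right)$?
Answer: $2552$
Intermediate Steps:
$u{\left(H \right)} = - 3 H$
$U = -16$
$o{\left(Y \right)} = -60 - 10 Y$ ($o{\left(Y \right)} = \left(-16 + 6\right) \left(6 + Y\right) = - 10 \left(6 + Y\right) = -60 - 10 Y$)
$D{\left(A,d \right)} = - 12 d$ ($D{\left(A,d \right)} = 4 \left(- 3 d\right) = - 12 d$)
$D{\left(2,-4 \right)} X + o{\left(M \right)} = \left(-12\right) \left(-4\right) 54 - 40 = 48 \cdot 54 + \left(-60 + 20\right) = 2592 - 40 = 2552$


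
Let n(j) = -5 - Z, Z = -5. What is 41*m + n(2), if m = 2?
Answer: 82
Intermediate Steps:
n(j) = 0 (n(j) = -5 - 1*(-5) = -5 + 5 = 0)
41*m + n(2) = 41*2 + 0 = 82 + 0 = 82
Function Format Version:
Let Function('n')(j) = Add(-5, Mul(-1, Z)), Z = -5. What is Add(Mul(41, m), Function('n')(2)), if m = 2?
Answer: 82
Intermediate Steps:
Function('n')(j) = 0 (Function('n')(j) = Add(-5, Mul(-1, -5)) = Add(-5, 5) = 0)
Add(Mul(41, m), Function('n')(2)) = Add(Mul(41, 2), 0) = Add(82, 0) = 82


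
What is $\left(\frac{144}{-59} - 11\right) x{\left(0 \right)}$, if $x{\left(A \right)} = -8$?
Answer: $\frac{6344}{59} \approx 107.53$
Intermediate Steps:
$\left(\frac{144}{-59} - 11\right) x{\left(0 \right)} = \left(\frac{144}{-59} - 11\right) \left(-8\right) = \left(144 \left(- \frac{1}{59}\right) - 11\right) \left(-8\right) = \left(- \frac{144}{59} - 11\right) \left(-8\right) = \left(- \frac{793}{59}\right) \left(-8\right) = \frac{6344}{59}$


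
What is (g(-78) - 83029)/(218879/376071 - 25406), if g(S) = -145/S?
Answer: 811826598769/248410264622 ≈ 3.2681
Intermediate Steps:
(g(-78) - 83029)/(218879/376071 - 25406) = (-145/(-78) - 83029)/(218879/376071 - 25406) = (-145*(-1/78) - 83029)/(218879*(1/376071) - 25406) = (145/78 - 83029)/(218879/376071 - 25406) = -6476117/(78*(-9554240947/376071)) = -6476117/78*(-376071/9554240947) = 811826598769/248410264622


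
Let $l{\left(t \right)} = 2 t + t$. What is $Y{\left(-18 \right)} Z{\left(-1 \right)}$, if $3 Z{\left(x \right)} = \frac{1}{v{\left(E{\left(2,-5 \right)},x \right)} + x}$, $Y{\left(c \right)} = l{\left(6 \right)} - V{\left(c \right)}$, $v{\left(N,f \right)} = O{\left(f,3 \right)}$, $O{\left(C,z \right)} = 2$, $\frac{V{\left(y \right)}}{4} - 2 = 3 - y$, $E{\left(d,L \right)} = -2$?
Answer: $- \frac{74}{3} \approx -24.667$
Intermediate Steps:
$V{\left(y \right)} = 20 - 4 y$ ($V{\left(y \right)} = 8 + 4 \left(3 - y\right) = 8 - \left(-12 + 4 y\right) = 20 - 4 y$)
$v{\left(N,f \right)} = 2$
$l{\left(t \right)} = 3 t$
$Y{\left(c \right)} = -2 + 4 c$ ($Y{\left(c \right)} = 3 \cdot 6 - \left(20 - 4 c\right) = 18 + \left(-20 + 4 c\right) = -2 + 4 c$)
$Z{\left(x \right)} = \frac{1}{3 \left(2 + x\right)}$
$Y{\left(-18 \right)} Z{\left(-1 \right)} = \left(-2 + 4 \left(-18\right)\right) \frac{1}{3 \left(2 - 1\right)} = \left(-2 - 72\right) \frac{1}{3 \cdot 1} = - 74 \cdot \frac{1}{3} \cdot 1 = \left(-74\right) \frac{1}{3} = - \frac{74}{3}$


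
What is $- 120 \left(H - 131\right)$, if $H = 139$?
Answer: $-960$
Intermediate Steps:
$- 120 \left(H - 131\right) = - 120 \left(139 - 131\right) = \left(-120\right) 8 = -960$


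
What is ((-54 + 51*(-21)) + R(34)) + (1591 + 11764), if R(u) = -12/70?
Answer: 428044/35 ≈ 12230.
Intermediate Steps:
R(u) = -6/35 (R(u) = -12*1/70 = -6/35)
((-54 + 51*(-21)) + R(34)) + (1591 + 11764) = ((-54 + 51*(-21)) - 6/35) + (1591 + 11764) = ((-54 - 1071) - 6/35) + 13355 = (-1125 - 6/35) + 13355 = -39381/35 + 13355 = 428044/35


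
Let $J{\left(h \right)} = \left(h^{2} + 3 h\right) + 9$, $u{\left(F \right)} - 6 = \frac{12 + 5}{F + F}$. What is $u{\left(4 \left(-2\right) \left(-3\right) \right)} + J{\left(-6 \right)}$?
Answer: $\frac{1601}{48} \approx 33.354$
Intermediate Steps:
$u{\left(F \right)} = 6 + \frac{17}{2 F}$ ($u{\left(F \right)} = 6 + \frac{12 + 5}{F + F} = 6 + \frac{17}{2 F}$)
$J{\left(h \right)} = 9 + h^{2} + 3 h$
$u{\left(4 \left(-2\right) \left(-3\right) \right)} + J{\left(-6 \right)} = \left(6 + \frac{17}{2 \cdot 4 \left(-2\right) \left(-3\right)}\right) + \left(9 + \left(-6\right)^{2} + 3 \left(-6\right)\right) = \left(6 + \frac{17}{2 \left(\left(-8\right) \left(-3\right)\right)}\right) + \left(9 + 36 - 18\right) = \left(6 + \frac{17}{2 \cdot 24}\right) + 27 = \left(6 + \frac{17}{2} \cdot \frac{1}{24}\right) + 27 = \left(6 + \frac{17}{48}\right) + 27 = \frac{305}{48} + 27 = \frac{1601}{48}$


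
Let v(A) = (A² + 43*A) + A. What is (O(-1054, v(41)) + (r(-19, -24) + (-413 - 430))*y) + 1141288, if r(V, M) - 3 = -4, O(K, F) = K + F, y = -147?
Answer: 1267787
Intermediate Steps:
v(A) = A² + 44*A
O(K, F) = F + K
r(V, M) = -1 (r(V, M) = 3 - 4 = -1)
(O(-1054, v(41)) + (r(-19, -24) + (-413 - 430))*y) + 1141288 = ((41*(44 + 41) - 1054) + (-1 + (-413 - 430))*(-147)) + 1141288 = ((41*85 - 1054) + (-1 - 843)*(-147)) + 1141288 = ((3485 - 1054) - 844*(-147)) + 1141288 = (2431 + 124068) + 1141288 = 126499 + 1141288 = 1267787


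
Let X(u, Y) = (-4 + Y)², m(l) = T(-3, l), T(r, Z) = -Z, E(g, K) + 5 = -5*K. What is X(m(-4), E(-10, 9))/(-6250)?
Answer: -1458/3125 ≈ -0.46656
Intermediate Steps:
E(g, K) = -5 - 5*K
m(l) = -l
X(m(-4), E(-10, 9))/(-6250) = (-4 + (-5 - 5*9))²/(-6250) = (-4 + (-5 - 45))²*(-1/6250) = (-4 - 50)²*(-1/6250) = (-54)²*(-1/6250) = 2916*(-1/6250) = -1458/3125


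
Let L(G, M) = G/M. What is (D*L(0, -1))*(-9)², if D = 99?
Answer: 0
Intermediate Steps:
(D*L(0, -1))*(-9)² = (99*(0/(-1)))*(-9)² = (99*(0*(-1)))*81 = (99*0)*81 = 0*81 = 0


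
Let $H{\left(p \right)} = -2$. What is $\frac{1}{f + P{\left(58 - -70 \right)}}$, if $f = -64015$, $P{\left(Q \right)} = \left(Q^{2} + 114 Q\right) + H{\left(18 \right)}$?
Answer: $- \frac{1}{33041} \approx -3.0265 \cdot 10^{-5}$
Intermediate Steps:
$P{\left(Q \right)} = -2 + Q^{2} + 114 Q$ ($P{\left(Q \right)} = \left(Q^{2} + 114 Q\right) - 2 = -2 + Q^{2} + 114 Q$)
$\frac{1}{f + P{\left(58 - -70 \right)}} = \frac{1}{-64015 + \left(-2 + \left(58 - -70\right)^{2} + 114 \left(58 - -70\right)\right)} = \frac{1}{-64015 + \left(-2 + \left(58 + 70\right)^{2} + 114 \left(58 + 70\right)\right)} = \frac{1}{-64015 + \left(-2 + 128^{2} + 114 \cdot 128\right)} = \frac{1}{-64015 + \left(-2 + 16384 + 14592\right)} = \frac{1}{-64015 + 30974} = \frac{1}{-33041} = - \frac{1}{33041}$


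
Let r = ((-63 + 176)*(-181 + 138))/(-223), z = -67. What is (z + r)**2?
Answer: 101646724/49729 ≈ 2044.0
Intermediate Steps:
r = 4859/223 (r = (113*(-43))*(-1/223) = -4859*(-1/223) = 4859/223 ≈ 21.789)
(z + r)**2 = (-67 + 4859/223)**2 = (-10082/223)**2 = 101646724/49729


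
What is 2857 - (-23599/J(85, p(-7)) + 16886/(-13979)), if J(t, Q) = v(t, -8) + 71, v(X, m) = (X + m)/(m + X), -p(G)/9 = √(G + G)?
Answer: 3206642429/1006488 ≈ 3186.0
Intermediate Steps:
p(G) = -9*√2*√G (p(G) = -9*√(G + G) = -9*√2*√G)
v(X, m) = 1 (v(X, m) = (X + m)/(X + m) = 1)
J(t, Q) = 72 (J(t, Q) = 1 + 71 = 72)
2857 - (-23599/J(85, p(-7)) + 16886/(-13979)) = 2857 - (-23599/72 + 16886/(-13979)) = 2857 - (-23599*1/72 + 16886*(-1/13979)) = 2857 - (-23599/72 - 16886/13979) = 2857 - 1*(-331106213/1006488) = 2857 + 331106213/1006488 = 3206642429/1006488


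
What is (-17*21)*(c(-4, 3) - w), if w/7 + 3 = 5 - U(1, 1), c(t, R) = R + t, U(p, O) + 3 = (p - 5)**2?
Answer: -27132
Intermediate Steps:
U(p, O) = -3 + (-5 + p)**2 (U(p, O) = -3 + (p - 5)**2 = -3 + (-5 + p)**2)
w = -77 (w = -21 + 7*(5 - (-3 + (-5 + 1)**2)) = -21 + 7*(5 - (-3 + (-4)**2)) = -21 + 7*(5 - (-3 + 16)) = -21 + 7*(5 - 1*13) = -21 + 7*(5 - 13) = -21 + 7*(-8) = -21 - 56 = -77)
(-17*21)*(c(-4, 3) - w) = (-17*21)*((3 - 4) - 1*(-77)) = -357*(-1 + 77) = -357*76 = -27132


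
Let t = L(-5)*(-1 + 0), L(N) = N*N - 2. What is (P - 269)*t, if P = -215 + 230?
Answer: 5842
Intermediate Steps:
L(N) = -2 + N² (L(N) = N² - 2 = -2 + N²)
P = 15
t = -23 (t = (-2 + (-5)²)*(-1 + 0) = (-2 + 25)*(-1) = 23*(-1) = -23)
(P - 269)*t = (15 - 269)*(-23) = -254*(-23) = 5842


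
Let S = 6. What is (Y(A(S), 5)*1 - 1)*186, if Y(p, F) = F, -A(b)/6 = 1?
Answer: 744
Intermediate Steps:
A(b) = -6 (A(b) = -6*1 = -6)
(Y(A(S), 5)*1 - 1)*186 = (5*1 - 1)*186 = (5 - 1)*186 = 4*186 = 744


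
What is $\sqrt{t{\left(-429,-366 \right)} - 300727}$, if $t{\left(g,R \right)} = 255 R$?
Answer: $i \sqrt{394057} \approx 627.74 i$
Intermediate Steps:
$\sqrt{t{\left(-429,-366 \right)} - 300727} = \sqrt{255 \left(-366\right) - 300727} = \sqrt{-93330 - 300727} = \sqrt{-394057} = i \sqrt{394057}$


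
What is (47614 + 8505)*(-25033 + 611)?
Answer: -1370538218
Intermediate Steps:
(47614 + 8505)*(-25033 + 611) = 56119*(-24422) = -1370538218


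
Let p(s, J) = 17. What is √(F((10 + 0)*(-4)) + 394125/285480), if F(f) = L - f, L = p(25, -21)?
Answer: √5286609042/9516 ≈ 7.6407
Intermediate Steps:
L = 17
F(f) = 17 - f
√(F((10 + 0)*(-4)) + 394125/285480) = √((17 - (10 + 0)*(-4)) + 394125/285480) = √((17 - 10*(-4)) + 394125*(1/285480)) = √((17 - 1*(-40)) + 26275/19032) = √((17 + 40) + 26275/19032) = √(57 + 26275/19032) = √(1111099/19032) = √5286609042/9516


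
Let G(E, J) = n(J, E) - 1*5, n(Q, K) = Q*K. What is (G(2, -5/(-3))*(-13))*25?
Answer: 1625/3 ≈ 541.67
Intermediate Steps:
n(Q, K) = K*Q
G(E, J) = -5 + E*J (G(E, J) = E*J - 1*5 = E*J - 5 = -5 + E*J)
(G(2, -5/(-3))*(-13))*25 = ((-5 + 2*(-5/(-3)))*(-13))*25 = ((-5 + 2*(-5*(-⅓)))*(-13))*25 = ((-5 + 2*(5/3))*(-13))*25 = ((-5 + 10/3)*(-13))*25 = -5/3*(-13)*25 = (65/3)*25 = 1625/3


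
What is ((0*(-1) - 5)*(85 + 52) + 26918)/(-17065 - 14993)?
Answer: -26233/32058 ≈ -0.81830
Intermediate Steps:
((0*(-1) - 5)*(85 + 52) + 26918)/(-17065 - 14993) = ((0 - 5)*137 + 26918)/(-32058) = (-5*137 + 26918)*(-1/32058) = (-685 + 26918)*(-1/32058) = 26233*(-1/32058) = -26233/32058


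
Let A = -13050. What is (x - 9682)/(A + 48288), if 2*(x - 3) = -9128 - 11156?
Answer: -6607/11746 ≈ -0.56249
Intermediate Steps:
x = -10139 (x = 3 + (-9128 - 11156)/2 = 3 + (1/2)*(-20284) = 3 - 10142 = -10139)
(x - 9682)/(A + 48288) = (-10139 - 9682)/(-13050 + 48288) = -19821/35238 = -19821*1/35238 = -6607/11746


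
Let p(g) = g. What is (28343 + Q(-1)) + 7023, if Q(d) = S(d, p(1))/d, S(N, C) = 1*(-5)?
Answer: 35371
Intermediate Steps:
S(N, C) = -5
Q(d) = -5/d
(28343 + Q(-1)) + 7023 = (28343 - 5/(-1)) + 7023 = (28343 - 5*(-1)) + 7023 = (28343 + 5) + 7023 = 28348 + 7023 = 35371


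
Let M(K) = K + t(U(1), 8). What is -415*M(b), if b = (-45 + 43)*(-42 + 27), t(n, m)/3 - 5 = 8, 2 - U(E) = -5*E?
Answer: -28635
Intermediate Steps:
U(E) = 2 + 5*E (U(E) = 2 - (-5)*E = 2 + 5*E)
t(n, m) = 39 (t(n, m) = 15 + 3*8 = 15 + 24 = 39)
b = 30 (b = -2*(-15) = 30)
M(K) = 39 + K (M(K) = K + 39 = 39 + K)
-415*M(b) = -415*(39 + 30) = -415*69 = -28635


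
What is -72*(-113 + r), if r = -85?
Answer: 14256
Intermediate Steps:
-72*(-113 + r) = -72*(-113 - 85) = -72*(-198) = 14256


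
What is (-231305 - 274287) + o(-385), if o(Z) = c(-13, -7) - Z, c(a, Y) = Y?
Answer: -505214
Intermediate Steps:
o(Z) = -7 - Z
(-231305 - 274287) + o(-385) = (-231305 - 274287) + (-7 - 1*(-385)) = -505592 + (-7 + 385) = -505592 + 378 = -505214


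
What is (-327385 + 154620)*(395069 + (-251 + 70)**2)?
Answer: -73914049950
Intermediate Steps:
(-327385 + 154620)*(395069 + (-251 + 70)**2) = -172765*(395069 + (-181)**2) = -172765*(395069 + 32761) = -172765*427830 = -73914049950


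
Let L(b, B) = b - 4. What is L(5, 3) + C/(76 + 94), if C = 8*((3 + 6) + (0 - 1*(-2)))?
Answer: 129/85 ≈ 1.5176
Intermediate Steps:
L(b, B) = -4 + b
C = 88 (C = 8*(9 + (0 + 2)) = 8*(9 + 2) = 8*11 = 88)
L(5, 3) + C/(76 + 94) = (-4 + 5) + 88/(76 + 94) = 1 + 88/170 = 1 + (1/170)*88 = 1 + 44/85 = 129/85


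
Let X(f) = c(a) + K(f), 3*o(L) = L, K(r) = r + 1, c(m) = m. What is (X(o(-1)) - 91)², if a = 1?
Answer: 71824/9 ≈ 7980.4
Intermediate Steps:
K(r) = 1 + r
o(L) = L/3
X(f) = 2 + f (X(f) = 1 + (1 + f) = 2 + f)
(X(o(-1)) - 91)² = ((2 + (⅓)*(-1)) - 91)² = ((2 - ⅓) - 91)² = (5/3 - 91)² = (-268/3)² = 71824/9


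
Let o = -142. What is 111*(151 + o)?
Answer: 999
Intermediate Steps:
111*(151 + o) = 111*(151 - 142) = 111*9 = 999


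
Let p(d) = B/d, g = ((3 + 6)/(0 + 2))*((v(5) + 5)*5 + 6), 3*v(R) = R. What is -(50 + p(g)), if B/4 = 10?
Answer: -8890/177 ≈ -50.226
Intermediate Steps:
v(R) = R/3
B = 40 (B = 4*10 = 40)
g = 177 (g = ((3 + 6)/(0 + 2))*(((⅓)*5 + 5)*5 + 6) = (9/2)*((5/3 + 5)*5 + 6) = (9*(½))*((20/3)*5 + 6) = 9*(100/3 + 6)/2 = (9/2)*(118/3) = 177)
p(d) = 40/d
-(50 + p(g)) = -(50 + 40/177) = -1*8890/177 = -8890/177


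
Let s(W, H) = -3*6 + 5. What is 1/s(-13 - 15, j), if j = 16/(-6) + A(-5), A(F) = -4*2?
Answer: -1/13 ≈ -0.076923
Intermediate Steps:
A(F) = -8
j = -32/3 (j = 16/(-6) - 8 = 16*(-⅙) - 8 = -8/3 - 8 = -32/3 ≈ -10.667)
s(W, H) = -13 (s(W, H) = -18 + 5 = -13)
1/s(-13 - 15, j) = 1/(-13) = -1/13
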